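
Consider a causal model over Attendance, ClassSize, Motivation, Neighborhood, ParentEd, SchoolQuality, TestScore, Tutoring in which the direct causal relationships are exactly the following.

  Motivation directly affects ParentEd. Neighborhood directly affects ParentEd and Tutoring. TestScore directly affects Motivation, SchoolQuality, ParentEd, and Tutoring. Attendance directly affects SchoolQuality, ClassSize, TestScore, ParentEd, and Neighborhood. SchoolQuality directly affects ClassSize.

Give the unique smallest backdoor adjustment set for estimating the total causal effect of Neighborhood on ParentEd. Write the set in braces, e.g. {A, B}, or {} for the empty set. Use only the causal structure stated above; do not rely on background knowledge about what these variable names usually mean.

Variables eligible for adjustment (non-descendants of Neighborhood, excluding Neighborhood and ParentEd): {Attendance, ClassSize, Motivation, SchoolQuality, TestScore}.
Backdoor paths from Neighborhood to ParentEd:
  P1: Neighborhood <- Attendance -> TestScore -> Motivation -> ParentEd
  P2: Neighborhood <- Attendance -> TestScore -> ParentEd
  P3: Neighborhood <- Attendance -> SchoolQuality <- TestScore -> Motivation -> ParentEd
  P4: Neighborhood <- Attendance -> SchoolQuality <- TestScore -> ParentEd
  P5: Neighborhood <- Attendance -> ParentEd
  P6: Neighborhood <- Attendance -> ClassSize <- SchoolQuality <- TestScore -> Motivation -> ParentEd
  P7: Neighborhood <- Attendance -> ClassSize <- SchoolQuality <- TestScore -> ParentEd
The empty set is not sufficient: P1 (Neighborhood <- Attendance -> TestScore -> Motivation -> ParentEd) has no collider blocking it and no conditioned non-collider, so it is open.
Try {Attendance}:
  P1: blocked at fork node Attendance ∈ conditioning set.
  P2: blocked at fork node Attendance ∈ conditioning set.
  P3: blocked at fork node Attendance ∈ conditioning set.
  P4: blocked at fork node Attendance ∈ conditioning set.
  P5: blocked at fork node Attendance ∈ conditioning set.
  P6: blocked at fork node Attendance ∈ conditioning set.
  P7: blocked at fork node Attendance ∈ conditioning set.
{Attendance} contains no descendant of Neighborhood and blocks every backdoor path.
No other singleton works — e.g. {TestScore} leaves P5 open — so {Attendance} is the unique smallest valid adjustment set.

{Attendance}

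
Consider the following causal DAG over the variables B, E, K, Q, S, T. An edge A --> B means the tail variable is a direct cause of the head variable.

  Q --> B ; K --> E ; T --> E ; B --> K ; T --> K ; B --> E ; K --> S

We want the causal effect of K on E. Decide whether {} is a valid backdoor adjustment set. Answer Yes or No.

Backdoor paths from K to E (paths whose first edge points into K):
  P1: K <- T -> E
  P2: K <- B -> E
Condition 1 (no descendant of K in the set): holds — descendants of K are {E, S}; none are in {}.
Condition 2 (every backdoor path blocked by {}):
  P1: open — no interior node is in the conditioning set.
  P2: open — no interior node is in the conditioning set.
{} does not satisfy the backdoor criterion.

No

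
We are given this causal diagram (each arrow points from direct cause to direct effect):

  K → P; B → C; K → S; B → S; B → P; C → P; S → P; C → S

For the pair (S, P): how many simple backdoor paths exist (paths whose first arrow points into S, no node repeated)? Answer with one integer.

A backdoor path from S to P is any simple undirected path whose first edge points into S (i.e. leaves S via a parent).
Parents of S: {B, C, K}.
Enumerating:
  P1: S <- B -> C -> P
  P2: S <- B -> P
  P3: S <- K -> P
  P4: S <- C <- B -> P
  P5: S <- C -> P
That exhausts the simple backdoor paths. Count: 5.

5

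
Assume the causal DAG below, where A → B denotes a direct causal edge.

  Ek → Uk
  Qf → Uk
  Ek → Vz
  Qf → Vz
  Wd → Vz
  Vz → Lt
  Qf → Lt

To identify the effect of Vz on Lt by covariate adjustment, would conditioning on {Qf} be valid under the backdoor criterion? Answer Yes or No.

Backdoor paths from Vz to Lt (paths whose first edge points into Vz):
  P1: Vz <- Ek -> Uk <- Qf -> Lt
  P2: Vz <- Qf -> Lt
Condition 1 (no descendant of Vz in the set): holds — descendants of Vz are {Lt}; none are in {Qf}.
Condition 2 (every backdoor path blocked by {Qf}):
  P1: blocked at collider Uk (neither it nor any descendant is in the conditioning set).
  P2: blocked at fork node Qf ∈ conditioning set.
{Qf} satisfies the backdoor criterion.

Yes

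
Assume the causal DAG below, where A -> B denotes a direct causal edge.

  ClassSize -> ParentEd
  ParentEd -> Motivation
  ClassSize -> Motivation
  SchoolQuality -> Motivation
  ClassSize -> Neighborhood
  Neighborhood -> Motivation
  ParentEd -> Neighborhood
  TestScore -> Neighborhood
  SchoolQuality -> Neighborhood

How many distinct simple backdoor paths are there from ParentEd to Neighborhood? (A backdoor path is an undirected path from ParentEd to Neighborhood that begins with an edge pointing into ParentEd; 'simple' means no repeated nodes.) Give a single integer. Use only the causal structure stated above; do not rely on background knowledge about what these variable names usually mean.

3

A backdoor path from ParentEd to Neighborhood is any simple undirected path whose first edge points into ParentEd (i.e. leaves ParentEd via a parent).
Parents of ParentEd: {ClassSize}.
Enumerating:
  P1: ParentEd <- ClassSize -> Neighborhood
  P2: ParentEd <- ClassSize -> Motivation <- SchoolQuality -> Neighborhood
  P3: ParentEd <- ClassSize -> Motivation <- Neighborhood
That exhausts the simple backdoor paths. Count: 3.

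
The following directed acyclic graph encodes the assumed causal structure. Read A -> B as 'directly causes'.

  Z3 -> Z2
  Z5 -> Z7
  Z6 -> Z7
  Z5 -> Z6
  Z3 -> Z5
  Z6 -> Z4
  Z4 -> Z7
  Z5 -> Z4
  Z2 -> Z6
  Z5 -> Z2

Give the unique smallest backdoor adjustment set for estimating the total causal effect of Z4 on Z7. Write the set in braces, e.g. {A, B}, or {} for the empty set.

{Z5, Z6}

Variables eligible for adjustment (non-descendants of Z4, excluding Z4 and Z7): {Z2, Z3, Z5, Z6}.
Backdoor paths from Z4 to Z7:
  P1: Z4 <- Z5 <- Z3 -> Z2 -> Z6 -> Z7
  P2: Z4 <- Z5 -> Z2 -> Z6 -> Z7
  P3: Z4 <- Z5 -> Z6 -> Z7
  P4: Z4 <- Z5 -> Z7
  P5: Z4 <- Z6 <- Z5 -> Z7
  P6: Z4 <- Z6 <- Z2 <- Z3 -> Z5 -> Z7
  P7: Z4 <- Z6 <- Z2 <- Z5 -> Z7
  P8: Z4 <- Z6 -> Z7
The empty set is not sufficient: P1 (Z4 <- Z5 <- Z3 -> Z2 -> Z6 -> Z7) has no collider blocking it and no conditioned non-collider, so it is open.
Try {Z5, Z6}:
  P1: blocked at chain node Z5 ∈ conditioning set.
  P2: blocked at fork node Z5 ∈ conditioning set.
  P3: blocked at fork node Z5 ∈ conditioning set.
  P4: blocked at fork node Z5 ∈ conditioning set.
  P5: blocked at chain node Z6 ∈ conditioning set.
  P6: blocked at chain node Z6 ∈ conditioning set.
  P7: blocked at chain node Z6 ∈ conditioning set.
  P8: blocked at fork node Z6 ∈ conditioning set.
{Z5, Z6} contains no descendant of Z4 and blocks every backdoor path.
Every element of {Z5, Z6} is needed (dropping Z5 leaves P4 open; dropping Z6 leaves P8 open), so no proper subset is valid.
Among all size-2 subsets of the eligible variables, only {Z5, Z6} blocks every backdoor path, so it is the unique smallest valid adjustment set.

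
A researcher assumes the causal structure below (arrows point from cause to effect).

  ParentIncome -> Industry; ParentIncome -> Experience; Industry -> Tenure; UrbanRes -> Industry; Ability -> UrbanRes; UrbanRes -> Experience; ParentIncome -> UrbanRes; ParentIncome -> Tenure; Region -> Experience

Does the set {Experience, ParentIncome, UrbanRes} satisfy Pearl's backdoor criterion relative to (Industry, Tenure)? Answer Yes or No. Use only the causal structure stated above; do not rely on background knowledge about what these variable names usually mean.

Yes

Backdoor paths from Industry to Tenure (paths whose first edge points into Industry):
  P1: Industry <- ParentIncome -> Tenure
  P2: Industry <- UrbanRes <- ParentIncome -> Tenure
  P3: Industry <- UrbanRes -> Experience <- ParentIncome -> Tenure
Condition 1 (no descendant of Industry in the set): holds — descendants of Industry are {Tenure}; none are in {Experience, ParentIncome, UrbanRes}.
Condition 2 (every backdoor path blocked by {Experience, ParentIncome, UrbanRes}):
  P1: blocked at fork node ParentIncome ∈ conditioning set.
  P2: blocked at chain node UrbanRes ∈ conditioning set.
  P3: blocked at fork node UrbanRes ∈ conditioning set.
{Experience, ParentIncome, UrbanRes} satisfies the backdoor criterion.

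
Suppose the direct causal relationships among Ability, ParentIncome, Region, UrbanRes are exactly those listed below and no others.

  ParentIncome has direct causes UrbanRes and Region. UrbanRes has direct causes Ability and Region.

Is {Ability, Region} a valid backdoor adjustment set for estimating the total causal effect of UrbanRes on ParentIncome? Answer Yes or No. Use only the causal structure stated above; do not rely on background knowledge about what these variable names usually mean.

Backdoor paths from UrbanRes to ParentIncome (paths whose first edge points into UrbanRes):
  P1: UrbanRes <- Region -> ParentIncome
Condition 1 (no descendant of UrbanRes in the set): holds — descendants of UrbanRes are {ParentIncome}; none are in {Ability, Region}.
Condition 2 (every backdoor path blocked by {Ability, Region}):
  P1: blocked at fork node Region ∈ conditioning set.
{Ability, Region} satisfies the backdoor criterion.

Yes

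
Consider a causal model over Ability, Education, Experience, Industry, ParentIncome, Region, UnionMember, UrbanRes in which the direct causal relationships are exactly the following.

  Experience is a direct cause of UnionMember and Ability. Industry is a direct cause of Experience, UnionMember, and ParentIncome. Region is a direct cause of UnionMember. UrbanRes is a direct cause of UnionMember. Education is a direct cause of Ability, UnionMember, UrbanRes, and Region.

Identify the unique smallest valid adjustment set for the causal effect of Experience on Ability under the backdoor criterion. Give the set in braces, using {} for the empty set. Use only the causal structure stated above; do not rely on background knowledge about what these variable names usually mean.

{}

Variables eligible for adjustment (non-descendants of Experience, excluding Experience and Ability): {Education, Industry, ParentIncome, Region, UrbanRes}.
Backdoor paths from Experience to Ability:
  P1: Experience <- Industry -> UnionMember <- Education -> Ability
  P2: Experience <- Industry -> UnionMember <- UrbanRes <- Education -> Ability
  P3: Experience <- Industry -> UnionMember <- Region <- Education -> Ability
Each backdoor path contains an unconditioned collider, so every path is already blocked with the empty conditioning set:
  P1: blocked at collider UnionMember (neither it nor any descendant is in the conditioning set).
  P2: blocked at collider UnionMember (neither it nor any descendant is in the conditioning set).
  P3: blocked at collider UnionMember (neither it nor any descendant is in the conditioning set).
The empty set is therefore the unique smallest valid set.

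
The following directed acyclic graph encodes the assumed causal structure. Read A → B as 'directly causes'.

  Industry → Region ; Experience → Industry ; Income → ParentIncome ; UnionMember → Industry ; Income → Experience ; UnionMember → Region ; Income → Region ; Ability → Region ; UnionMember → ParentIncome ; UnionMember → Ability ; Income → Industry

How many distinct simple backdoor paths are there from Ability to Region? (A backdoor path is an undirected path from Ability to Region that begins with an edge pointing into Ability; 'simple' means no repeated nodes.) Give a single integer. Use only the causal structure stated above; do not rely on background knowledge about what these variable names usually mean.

A backdoor path from Ability to Region is any simple undirected path whose first edge points into Ability (i.e. leaves Ability via a parent).
Parents of Ability: {UnionMember}.
Enumerating:
  P1: Ability <- UnionMember -> Industry <- Income -> Region
  P2: Ability <- UnionMember -> Industry <- Experience <- Income -> Region
  P3: Ability <- UnionMember -> Industry -> Region
  P4: Ability <- UnionMember -> Region
  P5: Ability <- UnionMember -> ParentIncome <- Income -> Experience -> Industry -> Region
  P6: Ability <- UnionMember -> ParentIncome <- Income -> Industry -> Region
  P7: Ability <- UnionMember -> ParentIncome <- Income -> Region
That exhausts the simple backdoor paths. Count: 7.

7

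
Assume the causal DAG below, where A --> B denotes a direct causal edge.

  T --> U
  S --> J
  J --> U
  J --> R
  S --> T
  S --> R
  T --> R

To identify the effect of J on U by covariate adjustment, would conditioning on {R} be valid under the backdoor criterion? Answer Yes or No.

No

Backdoor paths from J to U (paths whose first edge points into J):
  P1: J <- S -> T -> U
  P2: J <- S -> R <- T -> U
Condition 1 (no descendant of J in the set): FAILS — R is a descendant of J.
Condition 2 (every backdoor path blocked by {R}):
  P1: open — no interior node is in the conditioning set.
  P2: open — collider(s) R are conditioned on (or have a conditioned descendant) and no non-collider on the path is in the set.
{R} does not satisfy the backdoor criterion.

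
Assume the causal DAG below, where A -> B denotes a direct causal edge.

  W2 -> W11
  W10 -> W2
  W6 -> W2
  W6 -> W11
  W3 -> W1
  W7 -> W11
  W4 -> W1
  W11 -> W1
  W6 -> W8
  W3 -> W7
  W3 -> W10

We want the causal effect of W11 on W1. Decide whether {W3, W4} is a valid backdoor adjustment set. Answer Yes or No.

Backdoor paths from W11 to W1 (paths whose first edge points into W11):
  P1: W11 <- W6 -> W2 <- W10 <- W3 -> W1
  P2: W11 <- W2 <- W10 <- W3 -> W1
  P3: W11 <- W7 <- W3 -> W1
Condition 1 (no descendant of W11 in the set): holds — descendants of W11 are {W1}; none are in {W3, W4}.
Condition 2 (every backdoor path blocked by {W3, W4}):
  P1: blocked at collider W2 (neither it nor any descendant is in the conditioning set).
  P2: blocked at fork node W3 ∈ conditioning set.
  P3: blocked at fork node W3 ∈ conditioning set.
{W3, W4} satisfies the backdoor criterion.

Yes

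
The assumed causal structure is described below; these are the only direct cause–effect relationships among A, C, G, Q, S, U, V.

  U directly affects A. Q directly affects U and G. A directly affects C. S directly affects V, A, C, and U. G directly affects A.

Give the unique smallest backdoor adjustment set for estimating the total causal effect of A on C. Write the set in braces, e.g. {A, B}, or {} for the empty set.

Variables eligible for adjustment (non-descendants of A, excluding A and C): {G, Q, S, U, V}.
Backdoor paths from A to C:
  P1: A <- S -> C
  P2: A <- U <- S -> C
  P3: A <- G <- Q -> U <- S -> C
The empty set is not sufficient: P1 (A <- S -> C) has no collider blocking it and no conditioned non-collider, so it is open.
Try {S}:
  P1: blocked at fork node S ∈ conditioning set.
  P2: blocked at fork node S ∈ conditioning set.
  P3: blocked at collider U (neither it nor any descendant is in the conditioning set).
{S} contains no descendant of A and blocks every backdoor path.
No other singleton works — e.g. {Q} leaves P1 open — so {S} is the unique smallest valid adjustment set.

{S}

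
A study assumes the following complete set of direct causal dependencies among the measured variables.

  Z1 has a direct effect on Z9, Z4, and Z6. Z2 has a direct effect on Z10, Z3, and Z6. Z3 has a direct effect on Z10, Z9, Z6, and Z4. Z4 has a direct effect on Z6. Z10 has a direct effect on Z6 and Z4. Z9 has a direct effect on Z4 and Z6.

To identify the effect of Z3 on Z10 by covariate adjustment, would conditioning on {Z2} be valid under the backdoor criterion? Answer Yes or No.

Backdoor paths from Z3 to Z10 (paths whose first edge points into Z3):
  P1: Z3 <- Z2 -> Z10
  P2: Z3 <- Z2 -> Z6 <- Z1 -> Z9 -> Z4 <- Z10
  P3: Z3 <- Z2 -> Z6 <- Z1 -> Z4 <- Z10
  P4: Z3 <- Z2 -> Z6 <- Z9 <- Z1 -> Z4 <- Z10
  P5: Z3 <- Z2 -> Z6 <- Z9 -> Z4 <- Z10
  P6: Z3 <- Z2 -> Z6 <- Z10
  P7: Z3 <- Z2 -> Z6 <- Z4 <- Z10
Condition 1 (no descendant of Z3 in the set): holds — descendants of Z3 are {Z10, Z4, Z6, Z9}; none are in {Z2}.
Condition 2 (every backdoor path blocked by {Z2}):
  P1: blocked at fork node Z2 ∈ conditioning set.
  P2: blocked at fork node Z2 ∈ conditioning set.
  P3: blocked at fork node Z2 ∈ conditioning set.
  P4: blocked at fork node Z2 ∈ conditioning set.
  P5: blocked at fork node Z2 ∈ conditioning set.
  P6: blocked at fork node Z2 ∈ conditioning set.
  P7: blocked at fork node Z2 ∈ conditioning set.
{Z2} satisfies the backdoor criterion.

Yes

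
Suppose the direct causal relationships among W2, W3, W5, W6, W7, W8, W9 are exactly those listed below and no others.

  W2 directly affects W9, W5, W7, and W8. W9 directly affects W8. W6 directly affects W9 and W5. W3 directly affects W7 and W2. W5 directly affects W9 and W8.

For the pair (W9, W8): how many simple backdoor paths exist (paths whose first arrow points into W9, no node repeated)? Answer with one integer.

A backdoor path from W9 to W8 is any simple undirected path whose first edge points into W9 (i.e. leaves W9 via a parent).
Parents of W9: {W2, W5, W6}.
Enumerating:
  P1: W9 <- W6 -> W5 <- W2 -> W8
  P2: W9 <- W6 -> W5 -> W8
  P3: W9 <- W2 -> W5 -> W8
  P4: W9 <- W2 -> W8
  P5: W9 <- W5 <- W2 -> W8
  P6: W9 <- W5 -> W8
That exhausts the simple backdoor paths. Count: 6.

6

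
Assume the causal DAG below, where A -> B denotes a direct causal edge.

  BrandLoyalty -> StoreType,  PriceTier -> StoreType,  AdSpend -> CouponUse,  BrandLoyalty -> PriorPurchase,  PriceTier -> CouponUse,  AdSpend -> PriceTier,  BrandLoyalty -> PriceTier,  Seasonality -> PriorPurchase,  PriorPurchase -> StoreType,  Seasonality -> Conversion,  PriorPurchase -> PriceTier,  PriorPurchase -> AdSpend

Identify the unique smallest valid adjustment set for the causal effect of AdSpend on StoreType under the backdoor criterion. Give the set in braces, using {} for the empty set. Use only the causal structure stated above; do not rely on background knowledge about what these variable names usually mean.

Variables eligible for adjustment (non-descendants of AdSpend, excluding AdSpend and StoreType): {BrandLoyalty, Conversion, PriorPurchase, Seasonality}.
Backdoor paths from AdSpend to StoreType:
  P1: AdSpend <- PriorPurchase <- BrandLoyalty -> PriceTier -> StoreType
  P2: AdSpend <- PriorPurchase <- BrandLoyalty -> StoreType
  P3: AdSpend <- PriorPurchase -> PriceTier <- BrandLoyalty -> StoreType
  P4: AdSpend <- PriorPurchase -> PriceTier -> StoreType
  P5: AdSpend <- PriorPurchase -> StoreType
The empty set is not sufficient: P1 (AdSpend <- PriorPurchase <- BrandLoyalty -> PriceTier -> StoreType) has no collider blocking it and no conditioned non-collider, so it is open.
Try {PriorPurchase}:
  P1: blocked at chain node PriorPurchase ∈ conditioning set.
  P2: blocked at chain node PriorPurchase ∈ conditioning set.
  P3: blocked at fork node PriorPurchase ∈ conditioning set.
  P4: blocked at fork node PriorPurchase ∈ conditioning set.
  P5: blocked at fork node PriorPurchase ∈ conditioning set.
{PriorPurchase} contains no descendant of AdSpend and blocks every backdoor path.
No other singleton works — e.g. {BrandLoyalty} leaves P4 open — so {PriorPurchase} is the unique smallest valid adjustment set.

{PriorPurchase}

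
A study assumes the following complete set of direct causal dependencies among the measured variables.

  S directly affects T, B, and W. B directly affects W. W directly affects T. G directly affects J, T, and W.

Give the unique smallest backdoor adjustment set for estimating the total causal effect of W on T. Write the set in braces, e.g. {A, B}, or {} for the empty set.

{G, S}

Variables eligible for adjustment (non-descendants of W, excluding W and T): {B, G, J, S}.
Backdoor paths from W to T:
  P1: W <- G -> T
  P2: W <- S -> T
  P3: W <- B <- S -> T
The empty set is not sufficient: P1 (W <- G -> T) has no collider blocking it and no conditioned non-collider, so it is open.
Try {G, S}:
  P1: blocked at fork node G ∈ conditioning set.
  P2: blocked at fork node S ∈ conditioning set.
  P3: blocked at fork node S ∈ conditioning set.
{G, S} contains no descendant of W and blocks every backdoor path.
Every element of {G, S} is needed (dropping G leaves P1 open; dropping S leaves P2 open), so no proper subset is valid.
Among all size-2 subsets of the eligible variables, only {G, S} blocks every backdoor path, so it is the unique smallest valid adjustment set.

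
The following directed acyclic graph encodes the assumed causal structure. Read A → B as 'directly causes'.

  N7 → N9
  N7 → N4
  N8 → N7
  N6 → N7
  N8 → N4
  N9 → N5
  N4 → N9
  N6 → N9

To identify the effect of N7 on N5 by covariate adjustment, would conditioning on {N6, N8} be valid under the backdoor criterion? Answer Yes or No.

Yes

Backdoor paths from N7 to N5 (paths whose first edge points into N7):
  P1: N7 <- N6 -> N9 -> N5
  P2: N7 <- N8 -> N4 -> N9 -> N5
Condition 1 (no descendant of N7 in the set): holds — descendants of N7 are {N4, N5, N9}; none are in {N6, N8}.
Condition 2 (every backdoor path blocked by {N6, N8}):
  P1: blocked at fork node N6 ∈ conditioning set.
  P2: blocked at fork node N8 ∈ conditioning set.
{N6, N8} satisfies the backdoor criterion.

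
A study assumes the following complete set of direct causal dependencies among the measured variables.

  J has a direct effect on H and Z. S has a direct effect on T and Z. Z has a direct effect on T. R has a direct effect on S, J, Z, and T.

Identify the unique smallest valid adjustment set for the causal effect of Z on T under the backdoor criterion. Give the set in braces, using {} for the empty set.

Variables eligible for adjustment (non-descendants of Z, excluding Z and T): {H, J, R, S}.
Backdoor paths from Z to T:
  P1: Z <- R -> S -> T
  P2: Z <- R -> T
  P3: Z <- J <- R -> S -> T
  P4: Z <- J <- R -> T
  P5: Z <- S <- R -> T
  P6: Z <- S -> T
The empty set is not sufficient: P1 (Z <- R -> S -> T) has no collider blocking it and no conditioned non-collider, so it is open.
Try {R, S}:
  P1: blocked at fork node R ∈ conditioning set.
  P2: blocked at fork node R ∈ conditioning set.
  P3: blocked at fork node R ∈ conditioning set.
  P4: blocked at fork node R ∈ conditioning set.
  P5: blocked at chain node S ∈ conditioning set.
  P6: blocked at fork node S ∈ conditioning set.
{R, S} contains no descendant of Z and blocks every backdoor path.
Every element of {R, S} is needed (dropping R leaves P2 open; dropping S leaves P6 open), so no proper subset is valid.
Among all size-2 subsets of the eligible variables, only {R, S} blocks every backdoor path, so it is the unique smallest valid adjustment set.

{R, S}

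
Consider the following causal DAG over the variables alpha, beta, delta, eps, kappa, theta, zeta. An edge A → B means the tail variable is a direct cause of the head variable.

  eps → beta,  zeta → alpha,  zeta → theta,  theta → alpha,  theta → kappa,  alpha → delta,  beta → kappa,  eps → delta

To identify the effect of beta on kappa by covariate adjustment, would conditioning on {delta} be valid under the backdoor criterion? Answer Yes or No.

No

Backdoor paths from beta to kappa (paths whose first edge points into beta):
  P1: beta <- eps -> delta <- alpha <- zeta -> theta -> kappa
  P2: beta <- eps -> delta <- alpha <- theta -> kappa
Condition 1 (no descendant of beta in the set): holds — descendants of beta are {kappa}; none are in {delta}.
Condition 2 (every backdoor path blocked by {delta}):
  P1: open — collider(s) delta are conditioned on (or have a conditioned descendant) and no non-collider on the path is in the set.
  P2: open — collider(s) delta are conditioned on (or have a conditioned descendant) and no non-collider on the path is in the set.
{delta} does not satisfy the backdoor criterion.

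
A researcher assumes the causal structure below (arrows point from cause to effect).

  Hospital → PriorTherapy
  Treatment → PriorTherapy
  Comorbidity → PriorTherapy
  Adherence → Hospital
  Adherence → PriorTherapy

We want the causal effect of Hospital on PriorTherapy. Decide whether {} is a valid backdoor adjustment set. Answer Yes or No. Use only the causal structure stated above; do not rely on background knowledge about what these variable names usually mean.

No

Backdoor paths from Hospital to PriorTherapy (paths whose first edge points into Hospital):
  P1: Hospital <- Adherence -> PriorTherapy
Condition 1 (no descendant of Hospital in the set): holds — descendants of Hospital are {PriorTherapy}; none are in {}.
Condition 2 (every backdoor path blocked by {}):
  P1: open — no interior node is in the conditioning set.
{} does not satisfy the backdoor criterion.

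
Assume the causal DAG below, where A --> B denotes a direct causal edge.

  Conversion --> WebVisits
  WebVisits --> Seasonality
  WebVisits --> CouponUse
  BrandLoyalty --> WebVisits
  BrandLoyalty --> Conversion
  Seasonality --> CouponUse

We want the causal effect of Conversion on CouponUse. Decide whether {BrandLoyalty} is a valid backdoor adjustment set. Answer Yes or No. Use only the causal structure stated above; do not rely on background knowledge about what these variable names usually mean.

Backdoor paths from Conversion to CouponUse (paths whose first edge points into Conversion):
  P1: Conversion <- BrandLoyalty -> WebVisits -> Seasonality -> CouponUse
  P2: Conversion <- BrandLoyalty -> WebVisits -> CouponUse
Condition 1 (no descendant of Conversion in the set): holds — descendants of Conversion are {CouponUse, Seasonality, WebVisits}; none are in {BrandLoyalty}.
Condition 2 (every backdoor path blocked by {BrandLoyalty}):
  P1: blocked at fork node BrandLoyalty ∈ conditioning set.
  P2: blocked at fork node BrandLoyalty ∈ conditioning set.
{BrandLoyalty} satisfies the backdoor criterion.

Yes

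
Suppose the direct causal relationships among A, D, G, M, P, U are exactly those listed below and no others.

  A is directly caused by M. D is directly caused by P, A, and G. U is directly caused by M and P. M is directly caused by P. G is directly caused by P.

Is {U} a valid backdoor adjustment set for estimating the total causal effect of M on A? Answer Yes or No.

Backdoor paths from M to A (paths whose first edge points into M):
  P1: M <- P -> G -> D <- A
  P2: M <- P -> D <- A
Condition 1 (no descendant of M in the set): FAILS — U is a descendant of M.
Condition 2 (every backdoor path blocked by {U}):
  P1: blocked at collider D (neither it nor any descendant is in the conditioning set).
  P2: blocked at collider D (neither it nor any descendant is in the conditioning set).
{U} does not satisfy the backdoor criterion.

No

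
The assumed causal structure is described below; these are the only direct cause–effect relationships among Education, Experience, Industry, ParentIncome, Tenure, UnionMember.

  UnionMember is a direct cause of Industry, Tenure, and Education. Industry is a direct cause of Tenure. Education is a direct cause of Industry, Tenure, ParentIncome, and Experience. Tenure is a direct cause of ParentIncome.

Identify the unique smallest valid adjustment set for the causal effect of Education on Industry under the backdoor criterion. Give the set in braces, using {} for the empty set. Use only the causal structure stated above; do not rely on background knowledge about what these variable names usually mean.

Variables eligible for adjustment (non-descendants of Education, excluding Education and Industry): {UnionMember}.
Backdoor paths from Education to Industry:
  P1: Education <- UnionMember -> Industry
  P2: Education <- UnionMember -> Tenure <- Industry
The empty set is not sufficient: P1 (Education <- UnionMember -> Industry) has no collider blocking it and no conditioned non-collider, so it is open.
Try {UnionMember}:
  P1: blocked at fork node UnionMember ∈ conditioning set.
  P2: blocked at fork node UnionMember ∈ conditioning set.
{UnionMember} contains no descendant of Education and blocks every backdoor path.
{UnionMember} is the unique smallest valid adjustment set.

{UnionMember}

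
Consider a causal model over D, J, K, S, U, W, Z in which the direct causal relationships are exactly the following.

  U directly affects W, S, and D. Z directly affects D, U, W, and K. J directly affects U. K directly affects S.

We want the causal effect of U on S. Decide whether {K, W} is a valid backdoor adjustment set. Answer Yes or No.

Backdoor paths from U to S (paths whose first edge points into U):
  P1: U <- Z -> K -> S
Condition 1 (no descendant of U in the set): FAILS — W is a descendant of U.
Condition 2 (every backdoor path blocked by {K, W}):
  P1: blocked at chain node K ∈ conditioning set.
{K, W} does not satisfy the backdoor criterion.

No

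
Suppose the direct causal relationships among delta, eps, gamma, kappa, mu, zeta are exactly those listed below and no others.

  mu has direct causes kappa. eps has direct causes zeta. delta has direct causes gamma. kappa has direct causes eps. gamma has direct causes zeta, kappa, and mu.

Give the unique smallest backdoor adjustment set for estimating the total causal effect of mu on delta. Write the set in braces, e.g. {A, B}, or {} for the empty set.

{kappa}

Variables eligible for adjustment (non-descendants of mu, excluding mu and delta): {eps, kappa, zeta}.
Backdoor paths from mu to delta:
  P1: mu <- kappa <- eps <- zeta -> gamma -> delta
  P2: mu <- kappa -> gamma -> delta
The empty set is not sufficient: P1 (mu <- kappa <- eps <- zeta -> gamma -> delta) has no collider blocking it and no conditioned non-collider, so it is open.
Try {kappa}:
  P1: blocked at chain node kappa ∈ conditioning set.
  P2: blocked at fork node kappa ∈ conditioning set.
{kappa} contains no descendant of mu and blocks every backdoor path.
No other singleton works — e.g. {zeta} leaves P2 open — so {kappa} is the unique smallest valid adjustment set.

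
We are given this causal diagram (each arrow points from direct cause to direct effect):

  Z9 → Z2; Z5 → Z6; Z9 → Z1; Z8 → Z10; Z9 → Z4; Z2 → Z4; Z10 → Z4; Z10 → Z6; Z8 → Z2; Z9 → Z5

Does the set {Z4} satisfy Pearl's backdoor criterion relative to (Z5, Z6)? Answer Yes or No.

No

Backdoor paths from Z5 to Z6 (paths whose first edge points into Z5):
  P1: Z5 <- Z9 -> Z2 <- Z8 -> Z10 -> Z6
  P2: Z5 <- Z9 -> Z2 -> Z4 <- Z10 -> Z6
  P3: Z5 <- Z9 -> Z4 <- Z2 <- Z8 -> Z10 -> Z6
  P4: Z5 <- Z9 -> Z4 <- Z10 -> Z6
Condition 1 (no descendant of Z5 in the set): holds — descendants of Z5 are {Z6}; none are in {Z4}.
Condition 2 (every backdoor path blocked by {Z4}):
  P1: open — collider(s) Z2 are conditioned on (or have a conditioned descendant) and no non-collider on the path is in the set.
  P2: open — collider(s) Z4 are conditioned on (or have a conditioned descendant) and no non-collider on the path is in the set.
  P3: open — collider(s) Z4 are conditioned on (or have a conditioned descendant) and no non-collider on the path is in the set.
  P4: open — collider(s) Z4 are conditioned on (or have a conditioned descendant) and no non-collider on the path is in the set.
{Z4} does not satisfy the backdoor criterion.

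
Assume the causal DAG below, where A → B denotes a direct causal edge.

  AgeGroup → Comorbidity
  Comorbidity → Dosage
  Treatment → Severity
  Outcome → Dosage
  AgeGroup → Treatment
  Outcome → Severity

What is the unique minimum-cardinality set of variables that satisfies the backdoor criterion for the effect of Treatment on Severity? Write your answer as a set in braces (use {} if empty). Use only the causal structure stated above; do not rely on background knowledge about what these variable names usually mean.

{}

Variables eligible for adjustment (non-descendants of Treatment, excluding Treatment and Severity): {AgeGroup, Comorbidity, Dosage, Outcome}.
Backdoor paths from Treatment to Severity:
  P1: Treatment <- AgeGroup -> Comorbidity -> Dosage <- Outcome -> Severity
Each backdoor path contains an unconditioned collider, so every path is already blocked with the empty conditioning set:
  P1: blocked at collider Dosage (neither it nor any descendant is in the conditioning set).
The empty set is therefore the unique smallest valid set.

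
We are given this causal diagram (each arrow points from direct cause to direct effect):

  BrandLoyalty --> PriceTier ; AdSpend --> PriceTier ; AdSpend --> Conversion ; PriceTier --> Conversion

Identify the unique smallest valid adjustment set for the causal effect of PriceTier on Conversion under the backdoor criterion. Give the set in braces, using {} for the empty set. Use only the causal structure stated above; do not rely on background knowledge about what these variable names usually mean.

Variables eligible for adjustment (non-descendants of PriceTier, excluding PriceTier and Conversion): {AdSpend, BrandLoyalty}.
Backdoor paths from PriceTier to Conversion:
  P1: PriceTier <- AdSpend -> Conversion
The empty set is not sufficient: P1 (PriceTier <- AdSpend -> Conversion) has no collider blocking it and no conditioned non-collider, so it is open.
Try {AdSpend}:
  P1: blocked at fork node AdSpend ∈ conditioning set.
{AdSpend} contains no descendant of PriceTier and blocks every backdoor path.
No other singleton works — e.g. {BrandLoyalty} leaves P1 open — so {AdSpend} is the unique smallest valid adjustment set.

{AdSpend}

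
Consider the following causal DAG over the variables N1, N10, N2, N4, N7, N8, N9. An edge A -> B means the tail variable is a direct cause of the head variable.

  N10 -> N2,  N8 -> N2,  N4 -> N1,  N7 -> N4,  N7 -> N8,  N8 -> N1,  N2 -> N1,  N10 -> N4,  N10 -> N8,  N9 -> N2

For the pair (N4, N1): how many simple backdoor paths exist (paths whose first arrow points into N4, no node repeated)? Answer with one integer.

A backdoor path from N4 to N1 is any simple undirected path whose first edge points into N4 (i.e. leaves N4 via a parent).
Parents of N4: {N10, N7}.
Enumerating:
  P1: N4 <- N10 -> N8 -> N2 -> N1
  P2: N4 <- N10 -> N8 -> N1
  P3: N4 <- N10 -> N2 <- N8 -> N1
  P4: N4 <- N10 -> N2 -> N1
  P5: N4 <- N7 -> N8 <- N10 -> N2 -> N1
  P6: N4 <- N7 -> N8 -> N2 -> N1
  P7: N4 <- N7 -> N8 -> N1
That exhausts the simple backdoor paths. Count: 7.

7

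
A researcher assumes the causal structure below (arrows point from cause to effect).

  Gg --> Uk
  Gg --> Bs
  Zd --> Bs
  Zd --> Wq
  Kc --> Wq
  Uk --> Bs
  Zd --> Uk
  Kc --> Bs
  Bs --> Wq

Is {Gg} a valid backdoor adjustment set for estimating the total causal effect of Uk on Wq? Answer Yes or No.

Backdoor paths from Uk to Wq (paths whose first edge points into Uk):
  P1: Uk <- Zd -> Bs <- Kc -> Wq
  P2: Uk <- Zd -> Bs -> Wq
  P3: Uk <- Zd -> Wq
  P4: Uk <- Gg -> Bs <- Zd -> Wq
  P5: Uk <- Gg -> Bs <- Kc -> Wq
  P6: Uk <- Gg -> Bs -> Wq
Condition 1 (no descendant of Uk in the set): holds — descendants of Uk are {Bs, Wq}; none are in {Gg}.
Condition 2 (every backdoor path blocked by {Gg}):
  P1: blocked at collider Bs (neither it nor any descendant is in the conditioning set).
  P2: open — no interior node is in the conditioning set.
  P3: open — no interior node is in the conditioning set.
  P4: blocked at fork node Gg ∈ conditioning set.
  P5: blocked at fork node Gg ∈ conditioning set.
  P6: blocked at fork node Gg ∈ conditioning set.
{Gg} does not satisfy the backdoor criterion.

No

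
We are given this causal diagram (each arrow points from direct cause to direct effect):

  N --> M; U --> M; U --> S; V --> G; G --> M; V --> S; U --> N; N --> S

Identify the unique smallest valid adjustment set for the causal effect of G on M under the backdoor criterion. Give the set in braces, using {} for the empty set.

Variables eligible for adjustment (non-descendants of G, excluding G and M): {N, S, U, V}.
Backdoor paths from G to M:
  P1: G <- V -> S <- U -> N -> M
  P2: G <- V -> S <- U -> M
  P3: G <- V -> S <- N <- U -> M
  P4: G <- V -> S <- N -> M
Each backdoor path contains an unconditioned collider, so every path is already blocked with the empty conditioning set:
  P1: blocked at collider S (neither it nor any descendant is in the conditioning set).
  P2: blocked at collider S (neither it nor any descendant is in the conditioning set).
  P3: blocked at collider S (neither it nor any descendant is in the conditioning set).
  P4: blocked at collider S (neither it nor any descendant is in the conditioning set).
The empty set is therefore the unique smallest valid set.

{}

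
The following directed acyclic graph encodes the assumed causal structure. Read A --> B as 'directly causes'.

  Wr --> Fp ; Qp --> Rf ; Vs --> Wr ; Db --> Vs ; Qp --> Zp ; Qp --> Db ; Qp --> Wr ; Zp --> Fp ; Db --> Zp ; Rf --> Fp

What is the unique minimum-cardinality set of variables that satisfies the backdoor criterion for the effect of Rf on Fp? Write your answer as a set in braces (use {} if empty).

{Qp}

Variables eligible for adjustment (non-descendants of Rf, excluding Rf and Fp): {Db, Qp, Vs, Wr, Zp}.
Backdoor paths from Rf to Fp:
  P1: Rf <- Qp -> Db -> Zp -> Fp
  P2: Rf <- Qp -> Db -> Vs -> Wr -> Fp
  P3: Rf <- Qp -> Zp <- Db -> Vs -> Wr -> Fp
  P4: Rf <- Qp -> Zp -> Fp
  P5: Rf <- Qp -> Wr <- Vs <- Db -> Zp -> Fp
  P6: Rf <- Qp -> Wr -> Fp
The empty set is not sufficient: P1 (Rf <- Qp -> Db -> Zp -> Fp) has no collider blocking it and no conditioned non-collider, so it is open.
Try {Qp}:
  P1: blocked at fork node Qp ∈ conditioning set.
  P2: blocked at fork node Qp ∈ conditioning set.
  P3: blocked at fork node Qp ∈ conditioning set.
  P4: blocked at fork node Qp ∈ conditioning set.
  P5: blocked at fork node Qp ∈ conditioning set.
  P6: blocked at fork node Qp ∈ conditioning set.
{Qp} contains no descendant of Rf and blocks every backdoor path.
No other singleton works — e.g. {Db} leaves P4 open — so {Qp} is the unique smallest valid adjustment set.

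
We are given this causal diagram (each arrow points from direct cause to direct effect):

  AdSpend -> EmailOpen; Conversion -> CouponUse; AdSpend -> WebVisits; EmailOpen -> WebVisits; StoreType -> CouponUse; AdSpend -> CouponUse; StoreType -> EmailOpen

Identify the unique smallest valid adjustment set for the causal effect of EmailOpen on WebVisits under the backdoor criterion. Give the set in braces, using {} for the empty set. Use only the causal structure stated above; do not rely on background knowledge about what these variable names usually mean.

Variables eligible for adjustment (non-descendants of EmailOpen, excluding EmailOpen and WebVisits): {AdSpend, Conversion, CouponUse, StoreType}.
Backdoor paths from EmailOpen to WebVisits:
  P1: EmailOpen <- StoreType -> CouponUse <- AdSpend -> WebVisits
  P2: EmailOpen <- AdSpend -> WebVisits
The empty set is not sufficient: P2 (EmailOpen <- AdSpend -> WebVisits) has no collider blocking it and no conditioned non-collider, so it is open.
Try {AdSpend}:
  P1: blocked at collider CouponUse (neither it nor any descendant is in the conditioning set).
  P2: blocked at fork node AdSpend ∈ conditioning set.
{AdSpend} contains no descendant of EmailOpen and blocks every backdoor path.
No other singleton works — e.g. {StoreType} leaves P2 open — so {AdSpend} is the unique smallest valid adjustment set.

{AdSpend}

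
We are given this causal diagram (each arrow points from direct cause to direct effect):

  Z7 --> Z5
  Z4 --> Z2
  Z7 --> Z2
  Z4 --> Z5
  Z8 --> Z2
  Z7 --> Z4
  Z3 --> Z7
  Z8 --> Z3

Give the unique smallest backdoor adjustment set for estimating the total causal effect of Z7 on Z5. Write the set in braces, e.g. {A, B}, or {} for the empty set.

Variables eligible for adjustment (non-descendants of Z7, excluding Z7 and Z5): {Z3, Z8}.
Backdoor paths from Z7 to Z5:
  P1: Z7 <- Z3 <- Z8 -> Z2 <- Z4 -> Z5
Each backdoor path contains an unconditioned collider, so every path is already blocked with the empty conditioning set:
  P1: blocked at collider Z2 (neither it nor any descendant is in the conditioning set).
The empty set is therefore the unique smallest valid set.

{}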